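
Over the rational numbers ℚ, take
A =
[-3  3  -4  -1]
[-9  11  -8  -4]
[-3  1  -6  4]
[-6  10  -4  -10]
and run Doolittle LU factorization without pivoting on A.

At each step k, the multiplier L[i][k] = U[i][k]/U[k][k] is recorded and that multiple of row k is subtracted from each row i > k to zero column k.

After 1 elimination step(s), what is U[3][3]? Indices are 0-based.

U[3][3] = -8

Step 1: pivot at (0,0) is -3.
  row1 ← row1 − (3)·row0  ⇒  L[1][0]=3, U row1=(0, 2, 4, -1)
  row2 ← row2 − (1)·row0  ⇒  L[2][0]=1, U row2=(0, -2, -2, 5)
  row3 ← row3 − (2)·row0  ⇒  L[3][0]=2, U row3=(0, 4, 4, -8)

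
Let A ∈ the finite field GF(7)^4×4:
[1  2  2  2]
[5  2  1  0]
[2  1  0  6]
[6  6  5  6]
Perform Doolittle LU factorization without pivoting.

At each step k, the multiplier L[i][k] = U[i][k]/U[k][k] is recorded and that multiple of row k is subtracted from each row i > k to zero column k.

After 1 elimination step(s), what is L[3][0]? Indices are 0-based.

L[3][0] = 6

k=0: U[0][0]=1
  eliminate (1,0): mult=5, new row 1: (0, 6, 5, 4); set L[1][0]=5
  eliminate (2,0): mult=2, new row 2: (0, 4, 3, 2); set L[2][0]=2
  eliminate (3,0): mult=6, new row 3: (0, 1, 0, 1); set L[3][0]=6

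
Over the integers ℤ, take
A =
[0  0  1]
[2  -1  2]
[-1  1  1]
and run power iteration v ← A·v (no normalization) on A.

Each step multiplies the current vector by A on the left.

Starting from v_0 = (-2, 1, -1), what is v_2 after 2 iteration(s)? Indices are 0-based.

v_2 = (2, 9, -4)

v_0 = (-2, 1, -1).
v_1 = A·v_0 = (-1, -7, 2).
v_2 = A·v_1 = (2, 9, -4).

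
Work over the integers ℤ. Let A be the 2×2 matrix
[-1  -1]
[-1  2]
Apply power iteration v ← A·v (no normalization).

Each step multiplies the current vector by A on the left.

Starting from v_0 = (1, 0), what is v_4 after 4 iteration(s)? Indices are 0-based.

v_0 = (1, 0).
v_1 = A·v_0 = (-1, -1).
v_2 = A·v_1 = (2, -1).
v_3 = A·v_2 = (-1, -4).
v_4 = A·v_3 = (5, -7).

v_4 = (5, -7)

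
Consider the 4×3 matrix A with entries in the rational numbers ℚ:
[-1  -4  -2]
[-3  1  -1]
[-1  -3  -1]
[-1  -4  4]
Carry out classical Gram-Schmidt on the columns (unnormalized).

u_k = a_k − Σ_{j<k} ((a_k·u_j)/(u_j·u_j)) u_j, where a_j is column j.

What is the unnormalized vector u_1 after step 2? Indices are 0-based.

u_1 = (-10/3, 3, -7/3, -10/3)

Step 1: u_0 = a_0 = (-1, -3, -1, -1).
Step 2: u_1 = a_1 − (2/3)·u_0 = (-10/3, 3, -7/3, -10/3).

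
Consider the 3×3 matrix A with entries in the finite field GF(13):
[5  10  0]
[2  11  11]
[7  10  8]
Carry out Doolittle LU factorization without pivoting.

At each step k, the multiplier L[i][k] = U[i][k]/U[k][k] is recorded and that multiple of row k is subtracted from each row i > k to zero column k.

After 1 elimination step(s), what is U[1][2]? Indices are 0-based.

k=0: U[0][0]=5
  eliminate (1,0): mult=3, new row 1: (0, 7, 11); set L[1][0]=3
  eliminate (2,0): mult=4, new row 2: (0, 9, 8); set L[2][0]=4

U[1][2] = 11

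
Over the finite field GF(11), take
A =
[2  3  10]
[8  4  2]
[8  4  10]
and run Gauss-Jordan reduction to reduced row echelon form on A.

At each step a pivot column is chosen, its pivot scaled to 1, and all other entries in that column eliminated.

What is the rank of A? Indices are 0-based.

[1] R0 /= 2  ⇒  (1, 7, 5)
     R1 -= 8·R0  ⇒  (0, 3, 6)
     R2 -= 8·R0  ⇒  (0, 3, 3)
[2] R1 /= 3  ⇒  (0, 1, 2)
     R0 -= 7·R1  ⇒  (1, 0, 2)
     R2 -= 3·R1  ⇒  (0, 0, 8)
[3] R2 /= 8  ⇒  (0, 0, 1)
     R0 -= 2·R2  ⇒  (1, 0, 0)
     R1 -= 2·R2  ⇒  (0, 1, 0)

rank = 3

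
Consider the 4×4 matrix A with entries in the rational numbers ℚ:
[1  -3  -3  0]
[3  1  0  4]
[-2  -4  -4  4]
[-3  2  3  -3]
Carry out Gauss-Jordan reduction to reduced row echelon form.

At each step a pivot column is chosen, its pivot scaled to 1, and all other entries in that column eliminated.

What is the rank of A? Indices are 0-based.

[1] R0 /= 1  ⇒  (1, -3, -3, 0)
     R1 -= 3·R0  ⇒  (0, 10, 9, 4)
     R2 -= -2·R0  ⇒  (0, -10, -10, 4)
     R3 -= -3·R0  ⇒  (0, -7, -6, -3)
[2] R1 /= 10  ⇒  (0, 1, 9/10, 2/5)
     R0 -= -3·R1  ⇒  (1, 0, -3/10, 6/5)
     R2 -= -10·R1  ⇒  (0, 0, -1, 8)
     R3 -= -7·R1  ⇒  (0, 0, 3/10, -1/5)
[3] R2 /= -1  ⇒  (0, 0, 1, -8)
     R0 -= -3/10·R2  ⇒  (1, 0, 0, -6/5)
     R1 -= 9/10·R2  ⇒  (0, 1, 0, 38/5)
     R3 -= 3/10·R2  ⇒  (0, 0, 0, 11/5)
[4] R3 /= 11/5  ⇒  (0, 0, 0, 1)
     R0 -= -6/5·R3  ⇒  (1, 0, 0, 0)
     R1 -= 38/5·R3  ⇒  (0, 1, 0, 0)
     R2 -= -8·R3  ⇒  (0, 0, 1, 0)

rank = 4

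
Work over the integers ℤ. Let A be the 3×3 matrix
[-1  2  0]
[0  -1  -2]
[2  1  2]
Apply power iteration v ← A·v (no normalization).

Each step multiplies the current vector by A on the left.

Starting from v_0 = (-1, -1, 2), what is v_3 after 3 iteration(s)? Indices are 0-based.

v_3 = (7, 5, -15)

v_0 = (-1, -1, 2).
v_1 = A·v_0 = (-1, -3, 1).
v_2 = A·v_1 = (-5, 1, -3).
v_3 = A·v_2 = (7, 5, -15).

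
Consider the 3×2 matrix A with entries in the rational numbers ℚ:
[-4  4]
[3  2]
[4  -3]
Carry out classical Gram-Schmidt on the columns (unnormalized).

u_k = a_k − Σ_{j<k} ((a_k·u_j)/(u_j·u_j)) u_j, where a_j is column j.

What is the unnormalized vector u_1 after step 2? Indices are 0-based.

u_1 = (76/41, 148/41, -35/41)

Step 1: u_0 = a_0 = (-4, 3, 4).
Step 2: u_1 = a_1 − (-22/41)·u_0 = (76/41, 148/41, -35/41).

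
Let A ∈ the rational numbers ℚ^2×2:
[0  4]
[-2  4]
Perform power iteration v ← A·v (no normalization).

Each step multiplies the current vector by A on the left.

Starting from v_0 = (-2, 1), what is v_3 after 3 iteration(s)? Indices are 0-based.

v_3 = (96, 32)

v_0 = (-2, 1).
v_1 = A·v_0 = (4, 8).
v_2 = A·v_1 = (32, 24).
v_3 = A·v_2 = (96, 32).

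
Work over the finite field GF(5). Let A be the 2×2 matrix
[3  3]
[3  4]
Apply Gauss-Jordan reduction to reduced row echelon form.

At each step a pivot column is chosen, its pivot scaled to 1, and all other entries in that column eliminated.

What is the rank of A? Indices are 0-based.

pivot(0,0)=3: scale R0 → (1, 1)
  clear (1,0): R1 −= (3)R0 → (0, 1)
pivot(1,1)=1: scale R1 → (0, 1)
  clear (0,1): R0 −= (1)R1 → (1, 0)

rank = 2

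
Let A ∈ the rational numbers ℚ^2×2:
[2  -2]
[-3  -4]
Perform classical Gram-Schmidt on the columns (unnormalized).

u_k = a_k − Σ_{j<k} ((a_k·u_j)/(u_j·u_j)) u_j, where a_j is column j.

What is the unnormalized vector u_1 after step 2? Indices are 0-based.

Step 1: u_0 = a_0 = (2, -3).
Step 2: u_1 = a_1 − (8/13)·u_0 = (-42/13, -28/13).

u_1 = (-42/13, -28/13)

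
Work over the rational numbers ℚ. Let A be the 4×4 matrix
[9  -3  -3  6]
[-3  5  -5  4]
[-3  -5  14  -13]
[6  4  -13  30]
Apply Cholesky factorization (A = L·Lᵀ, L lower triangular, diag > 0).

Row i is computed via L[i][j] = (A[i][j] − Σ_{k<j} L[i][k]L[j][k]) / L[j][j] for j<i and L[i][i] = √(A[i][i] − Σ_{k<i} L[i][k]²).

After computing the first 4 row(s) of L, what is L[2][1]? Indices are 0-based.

Step 1: L[0][0] = √(9) = 3.
  L[1][0] = (-3) / L[0][0] = -1.
Step 2: L[1][1] = √(4) = 2.
  L[2][0] = (-3) / L[0][0] = -1.
  L[2][1] = (-6) / L[1][1] = -3.
Step 3: L[2][2] = √(4) = 2.
  L[3][0] = (6) / L[0][0] = 2.
  L[3][1] = (6) / L[1][1] = 3.
  L[3][2] = (-2) / L[2][2] = -1.
Step 4: L[3][3] = √(16) = 4.

L[2][1] = -3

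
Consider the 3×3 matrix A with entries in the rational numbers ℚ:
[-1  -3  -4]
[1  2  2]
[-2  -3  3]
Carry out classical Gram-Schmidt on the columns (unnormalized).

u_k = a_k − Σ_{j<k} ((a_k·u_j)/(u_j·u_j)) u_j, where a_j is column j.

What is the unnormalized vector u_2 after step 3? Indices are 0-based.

u_2 = (5/11, 15/11, 5/11)

Step 1: u_0 = a_0 = (-1, 1, -2).
Step 2: u_1 = a_1 − (11/6)·u_0 = (-7/6, 1/6, 2/3).
Step 3: u_2 = a_2 − (0)·u_0 − (42/11)·u_1 = (5/11, 15/11, 5/11).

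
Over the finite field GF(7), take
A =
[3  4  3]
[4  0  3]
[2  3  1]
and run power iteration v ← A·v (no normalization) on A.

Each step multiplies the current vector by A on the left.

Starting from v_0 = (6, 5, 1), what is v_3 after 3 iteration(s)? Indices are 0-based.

v_0 = (6, 5, 1).
v_1 = A·v_0 = (6, 6, 0).
v_2 = A·v_1 = (0, 3, 2).
v_3 = A·v_2 = (4, 6, 4).

v_3 = (4, 6, 4)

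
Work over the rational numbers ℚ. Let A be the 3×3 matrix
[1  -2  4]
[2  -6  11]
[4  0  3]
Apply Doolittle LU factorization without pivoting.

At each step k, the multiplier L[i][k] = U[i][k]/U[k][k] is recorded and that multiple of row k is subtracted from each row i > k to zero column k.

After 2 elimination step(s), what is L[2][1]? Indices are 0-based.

L[2][1] = -4

Step 1: pivot at (0,0) is 1.
  row1 ← row1 − (2)·row0  ⇒  L[1][0]=2, U row1=(0, -2, 3)
  row2 ← row2 − (4)·row0  ⇒  L[2][0]=4, U row2=(0, 8, -13)
Step 2: pivot at (1,1) is -2.
  row2 ← row2 − (-4)·row1  ⇒  L[2][1]=-4, U row2=(0, 0, -1)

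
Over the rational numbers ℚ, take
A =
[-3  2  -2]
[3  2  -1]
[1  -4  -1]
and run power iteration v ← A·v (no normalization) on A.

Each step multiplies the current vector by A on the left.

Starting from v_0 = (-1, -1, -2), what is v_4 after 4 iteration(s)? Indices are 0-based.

v_0 = (-1, -1, -2).
v_1 = A·v_0 = (5, -3, 5).
v_2 = A·v_1 = (-31, 4, 12).
v_3 = A·v_2 = (77, -97, -59).
v_4 = A·v_3 = (-307, 96, 524).

v_4 = (-307, 96, 524)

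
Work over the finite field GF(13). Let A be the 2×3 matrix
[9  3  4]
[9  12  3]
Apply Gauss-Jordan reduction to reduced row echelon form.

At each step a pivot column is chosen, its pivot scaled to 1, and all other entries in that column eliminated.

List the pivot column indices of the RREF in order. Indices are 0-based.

pivot columns: 0, 1

pivot(0,0)=9: scale R0 → (1, 9, 12)
  clear (1,0): R1 −= (9)R0 → (0, 9, 12)
pivot(1,1)=9: scale R1 → (0, 1, 10)
  clear (0,1): R0 −= (9)R1 → (1, 0, 0)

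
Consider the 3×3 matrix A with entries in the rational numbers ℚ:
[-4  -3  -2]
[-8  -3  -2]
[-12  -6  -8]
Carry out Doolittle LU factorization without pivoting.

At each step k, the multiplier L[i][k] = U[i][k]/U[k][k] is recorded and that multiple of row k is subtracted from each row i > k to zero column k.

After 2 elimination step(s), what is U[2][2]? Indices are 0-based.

k=0: U[0][0]=-4
  eliminate (1,0): mult=2, new row 1: (0, 3, 2); set L[1][0]=2
  eliminate (2,0): mult=3, new row 2: (0, 3, -2); set L[2][0]=3
k=1: U[1][1]=3
  eliminate (2,1): mult=1, new row 2: (0, 0, -4); set L[2][1]=1

U[2][2] = -4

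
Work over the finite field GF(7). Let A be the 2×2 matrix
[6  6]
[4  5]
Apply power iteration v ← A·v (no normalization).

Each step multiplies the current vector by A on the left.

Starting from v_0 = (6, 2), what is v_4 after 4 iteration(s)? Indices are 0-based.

v_0 = (6, 2).
v_1 = A·v_0 = (6, 6).
v_2 = A·v_1 = (2, 5).
v_3 = A·v_2 = (0, 5).
v_4 = A·v_3 = (2, 4).

v_4 = (2, 4)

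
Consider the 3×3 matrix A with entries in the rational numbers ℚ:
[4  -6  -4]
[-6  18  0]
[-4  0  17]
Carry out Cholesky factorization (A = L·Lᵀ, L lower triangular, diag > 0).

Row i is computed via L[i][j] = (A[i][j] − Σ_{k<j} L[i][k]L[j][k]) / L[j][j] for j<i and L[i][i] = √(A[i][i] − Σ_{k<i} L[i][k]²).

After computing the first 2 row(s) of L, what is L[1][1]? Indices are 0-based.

L[1][1] = 3

Step 1: L[0][0] = √(4) = 2.
  L[1][0] = (-6) / L[0][0] = -3.
Step 2: L[1][1] = √(9) = 3.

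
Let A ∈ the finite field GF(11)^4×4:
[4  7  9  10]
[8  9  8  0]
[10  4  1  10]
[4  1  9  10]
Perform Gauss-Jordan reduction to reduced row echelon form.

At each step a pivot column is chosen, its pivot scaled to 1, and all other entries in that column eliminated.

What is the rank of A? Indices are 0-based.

[1] R0 /= 4  ⇒  (1, 10, 5, 8)
     R1 -= 8·R0  ⇒  (0, 6, 1, 2)
     R2 -= 10·R0  ⇒  (0, 3, 6, 7)
     R3 -= 4·R0  ⇒  (0, 5, 0, 0)
[2] R1 /= 6  ⇒  (0, 1, 2, 4)
     R0 -= 10·R1  ⇒  (1, 0, 7, 1)
     R2 -= 3·R1  ⇒  (0, 0, 0, 6)
     R3 -= 5·R1  ⇒  (0, 0, 1, 2)
[3] R2 <-> R3
[3] R2 /= 1  ⇒  (0, 0, 1, 2)
     R0 -= 7·R2  ⇒  (1, 0, 0, 9)
     R1 -= 2·R2  ⇒  (0, 1, 0, 0)
[4] R3 /= 6  ⇒  (0, 0, 0, 1)
     R0 -= 9·R3  ⇒  (1, 0, 0, 0)
     R2 -= 2·R3  ⇒  (0, 0, 1, 0)

rank = 4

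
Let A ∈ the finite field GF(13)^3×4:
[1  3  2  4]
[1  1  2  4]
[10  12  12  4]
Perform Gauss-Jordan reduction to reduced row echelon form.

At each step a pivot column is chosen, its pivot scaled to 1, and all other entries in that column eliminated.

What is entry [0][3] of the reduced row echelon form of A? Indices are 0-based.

M[0][3] = 8

[1] R0 /= 1  ⇒  (1, 3, 2, 4)
     R1 -= 1·R0  ⇒  (0, 11, 0, 0)
     R2 -= 10·R0  ⇒  (0, 8, 5, 3)
[2] R1 /= 11  ⇒  (0, 1, 0, 0)
     R0 -= 3·R1  ⇒  (1, 0, 2, 4)
     R2 -= 8·R1  ⇒  (0, 0, 5, 3)
[3] R2 /= 5  ⇒  (0, 0, 1, 11)
     R0 -= 2·R2  ⇒  (1, 0, 0, 8)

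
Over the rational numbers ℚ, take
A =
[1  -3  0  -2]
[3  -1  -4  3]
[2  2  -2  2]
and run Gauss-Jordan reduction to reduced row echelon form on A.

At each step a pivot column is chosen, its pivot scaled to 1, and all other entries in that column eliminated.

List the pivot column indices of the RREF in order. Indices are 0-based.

pivot columns: 0, 1, 2

pivot(0,0)=1: scale R0 → (1, -3, 0, -2)
  clear (1,0): R1 −= (3)R0 → (0, 8, -4, 9)
  clear (2,0): R2 −= (2)R0 → (0, 8, -2, 6)
pivot(1,1)=8: scale R1 → (0, 1, -1/2, 9/8)
  clear (0,1): R0 −= (-3)R1 → (1, 0, -3/2, 11/8)
  clear (2,1): R2 −= (8)R1 → (0, 0, 2, -3)
pivot(2,2)=2: scale R2 → (0, 0, 1, -3/2)
  clear (0,2): R0 −= (-3/2)R2 → (1, 0, 0, -7/8)
  clear (1,2): R1 −= (-1/2)R2 → (0, 1, 0, 3/8)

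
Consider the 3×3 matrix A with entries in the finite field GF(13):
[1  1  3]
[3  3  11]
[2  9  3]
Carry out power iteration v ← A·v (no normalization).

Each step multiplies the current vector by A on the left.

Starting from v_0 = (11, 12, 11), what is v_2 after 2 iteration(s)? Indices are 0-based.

v_0 = (11, 12, 11).
v_1 = A·v_0 = (4, 8, 7).
v_2 = A·v_1 = (7, 9, 10).

v_2 = (7, 9, 10)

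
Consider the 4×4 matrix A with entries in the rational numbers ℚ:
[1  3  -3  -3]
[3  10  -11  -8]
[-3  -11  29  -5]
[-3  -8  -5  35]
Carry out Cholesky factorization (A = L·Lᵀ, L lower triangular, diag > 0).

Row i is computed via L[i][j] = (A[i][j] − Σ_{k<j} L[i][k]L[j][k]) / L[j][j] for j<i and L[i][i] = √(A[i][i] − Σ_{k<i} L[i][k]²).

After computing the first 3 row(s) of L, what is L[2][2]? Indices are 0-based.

Step 1: L[0][0] = √(1) = 1.
  L[1][0] = (3) / L[0][0] = 3.
Step 2: L[1][1] = √(1) = 1.
  L[2][0] = (-3) / L[0][0] = -3.
  L[2][1] = (-2) / L[1][1] = -2.
Step 3: L[2][2] = √(16) = 4.

L[2][2] = 4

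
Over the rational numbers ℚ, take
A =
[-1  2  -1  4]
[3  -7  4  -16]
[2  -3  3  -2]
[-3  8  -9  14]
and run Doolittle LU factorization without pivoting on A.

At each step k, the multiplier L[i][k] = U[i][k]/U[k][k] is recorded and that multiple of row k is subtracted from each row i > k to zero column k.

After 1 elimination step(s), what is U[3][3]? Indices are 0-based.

U[3][3] = 2

Step 1: pivot at (0,0) is -1.
  row1 ← row1 − (-3)·row0  ⇒  L[1][0]=-3, U row1=(0, -1, 1, -4)
  row2 ← row2 − (-2)·row0  ⇒  L[2][0]=-2, U row2=(0, 1, 1, 6)
  row3 ← row3 − (3)·row0  ⇒  L[3][0]=3, U row3=(0, 2, -6, 2)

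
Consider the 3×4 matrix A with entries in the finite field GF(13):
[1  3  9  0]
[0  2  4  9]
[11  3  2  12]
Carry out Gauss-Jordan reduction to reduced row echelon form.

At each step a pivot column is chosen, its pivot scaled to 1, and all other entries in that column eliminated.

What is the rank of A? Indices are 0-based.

rank = 3

step 1: normalize row 0 (÷1) = (1, 3, 9, 0)
  row 2: subtract 11×row0 = (0, 9, 7, 12)
step 2: normalize row 1 (÷2) = (0, 1, 2, 11)
  row 0: subtract 3×row1 = (1, 0, 3, 6)
  row 2: subtract 9×row1 = (0, 0, 2, 4)
step 3: normalize row 2 (÷2) = (0, 0, 1, 2)
  row 0: subtract 3×row2 = (1, 0, 0, 0)
  row 1: subtract 2×row2 = (0, 1, 0, 7)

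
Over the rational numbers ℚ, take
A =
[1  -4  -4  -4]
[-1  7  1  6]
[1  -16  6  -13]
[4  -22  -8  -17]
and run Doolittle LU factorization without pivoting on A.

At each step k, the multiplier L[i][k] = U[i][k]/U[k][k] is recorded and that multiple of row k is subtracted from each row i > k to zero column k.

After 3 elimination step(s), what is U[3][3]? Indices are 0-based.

k=0: U[0][0]=1
  eliminate (1,0): mult=-1, new row 1: (0, 3, -3, 2); set L[1][0]=-1
  eliminate (2,0): mult=1, new row 2: (0, -12, 10, -9); set L[2][0]=1
  eliminate (3,0): mult=4, new row 3: (0, -6, 8, -1); set L[3][0]=4
k=1: U[1][1]=3
  eliminate (2,1): mult=-4, new row 2: (0, 0, -2, -1); set L[2][1]=-4
  eliminate (3,1): mult=-2, new row 3: (0, 0, 2, 3); set L[3][1]=-2
k=2: U[2][2]=-2
  eliminate (3,2): mult=-1, new row 3: (0, 0, 0, 2); set L[3][2]=-1

U[3][3] = 2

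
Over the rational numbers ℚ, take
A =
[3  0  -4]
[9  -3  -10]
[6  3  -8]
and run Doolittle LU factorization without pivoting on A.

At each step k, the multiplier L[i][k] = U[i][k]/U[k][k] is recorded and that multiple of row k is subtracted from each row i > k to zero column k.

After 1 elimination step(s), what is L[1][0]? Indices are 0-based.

Step 1: pivot at (0,0) is 3.
  row1 ← row1 − (3)·row0  ⇒  L[1][0]=3, U row1=(0, -3, 2)
  row2 ← row2 − (2)·row0  ⇒  L[2][0]=2, U row2=(0, 3, 0)

L[1][0] = 3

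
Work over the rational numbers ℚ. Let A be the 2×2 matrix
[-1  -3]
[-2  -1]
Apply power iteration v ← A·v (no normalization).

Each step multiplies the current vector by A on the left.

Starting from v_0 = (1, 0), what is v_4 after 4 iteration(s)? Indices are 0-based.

v_4 = (73, 56)

v_0 = (1, 0).
v_1 = A·v_0 = (-1, -2).
v_2 = A·v_1 = (7, 4).
v_3 = A·v_2 = (-19, -18).
v_4 = A·v_3 = (73, 56).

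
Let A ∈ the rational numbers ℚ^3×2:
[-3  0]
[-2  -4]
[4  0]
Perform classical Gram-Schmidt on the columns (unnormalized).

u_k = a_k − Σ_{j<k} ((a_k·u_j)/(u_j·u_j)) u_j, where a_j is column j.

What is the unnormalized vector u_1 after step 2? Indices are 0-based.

Step 1: u_0 = a_0 = (-3, -2, 4).
Step 2: u_1 = a_1 − (8/29)·u_0 = (24/29, -100/29, -32/29).

u_1 = (24/29, -100/29, -32/29)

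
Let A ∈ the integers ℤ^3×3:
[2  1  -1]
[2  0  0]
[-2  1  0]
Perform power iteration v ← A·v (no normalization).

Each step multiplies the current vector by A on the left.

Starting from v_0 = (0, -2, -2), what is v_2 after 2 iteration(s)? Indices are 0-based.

v_0 = (0, -2, -2).
v_1 = A·v_0 = (0, 0, -2).
v_2 = A·v_1 = (2, 0, 0).

v_2 = (2, 0, 0)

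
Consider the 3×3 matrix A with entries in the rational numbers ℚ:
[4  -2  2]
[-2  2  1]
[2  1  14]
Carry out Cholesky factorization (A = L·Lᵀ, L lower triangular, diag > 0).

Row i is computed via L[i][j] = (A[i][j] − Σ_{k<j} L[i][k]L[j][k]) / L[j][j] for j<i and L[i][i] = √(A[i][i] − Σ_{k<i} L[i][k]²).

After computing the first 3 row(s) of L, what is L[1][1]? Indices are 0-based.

L[1][1] = 1

Step 1: L[0][0] = √(4) = 2.
  L[1][0] = (-2) / L[0][0] = -1.
Step 2: L[1][1] = √(1) = 1.
  L[2][0] = (2) / L[0][0] = 1.
  L[2][1] = (2) / L[1][1] = 2.
Step 3: L[2][2] = √(9) = 3.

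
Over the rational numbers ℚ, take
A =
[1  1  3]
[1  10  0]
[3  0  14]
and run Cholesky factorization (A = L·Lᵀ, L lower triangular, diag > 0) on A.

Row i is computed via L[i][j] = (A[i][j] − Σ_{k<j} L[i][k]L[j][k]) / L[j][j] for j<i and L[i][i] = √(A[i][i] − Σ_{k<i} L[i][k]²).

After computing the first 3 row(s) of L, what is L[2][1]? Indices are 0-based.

Step 1: L[0][0] = √(1) = 1.
  L[1][0] = (1) / L[0][0] = 1.
Step 2: L[1][1] = √(9) = 3.
  L[2][0] = (3) / L[0][0] = 3.
  L[2][1] = (-3) / L[1][1] = -1.
Step 3: L[2][2] = √(4) = 2.

L[2][1] = -1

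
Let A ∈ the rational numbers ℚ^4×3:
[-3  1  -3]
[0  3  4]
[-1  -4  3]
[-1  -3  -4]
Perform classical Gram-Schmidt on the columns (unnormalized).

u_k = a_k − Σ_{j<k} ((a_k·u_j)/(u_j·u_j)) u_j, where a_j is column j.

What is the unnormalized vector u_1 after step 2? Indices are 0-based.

u_1 = (23/11, 3, -40/11, -29/11)

Step 1: u_0 = a_0 = (-3, 0, -1, -1).
Step 2: u_1 = a_1 − (4/11)·u_0 = (23/11, 3, -40/11, -29/11).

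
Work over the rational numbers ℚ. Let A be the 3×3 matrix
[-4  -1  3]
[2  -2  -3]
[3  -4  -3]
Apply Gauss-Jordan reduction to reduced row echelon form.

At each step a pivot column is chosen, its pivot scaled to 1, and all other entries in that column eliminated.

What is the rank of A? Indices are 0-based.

[1] R0 /= -4  ⇒  (1, 1/4, -3/4)
     R1 -= 2·R0  ⇒  (0, -5/2, -3/2)
     R2 -= 3·R0  ⇒  (0, -19/4, -3/4)
[2] R1 /= -5/2  ⇒  (0, 1, 3/5)
     R0 -= 1/4·R1  ⇒  (1, 0, -9/10)
     R2 -= -19/4·R1  ⇒  (0, 0, 21/10)
[3] R2 /= 21/10  ⇒  (0, 0, 1)
     R0 -= -9/10·R2  ⇒  (1, 0, 0)
     R1 -= 3/5·R2  ⇒  (0, 1, 0)

rank = 3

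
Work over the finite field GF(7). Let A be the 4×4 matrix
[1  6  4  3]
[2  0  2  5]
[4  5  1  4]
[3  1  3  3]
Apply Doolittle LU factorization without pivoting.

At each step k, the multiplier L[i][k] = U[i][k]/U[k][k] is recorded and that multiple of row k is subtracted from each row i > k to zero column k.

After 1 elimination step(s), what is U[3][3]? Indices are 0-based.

[col 0] pivot 1
  R1 -= 2*R0 → (0, 2, 1, 6)  (L[1][0] := 2)
  R2 -= 4*R0 → (0, 2, 6, 6)  (L[2][0] := 4)
  R3 -= 3*R0 → (0, 4, 5, 1)  (L[3][0] := 3)

U[3][3] = 1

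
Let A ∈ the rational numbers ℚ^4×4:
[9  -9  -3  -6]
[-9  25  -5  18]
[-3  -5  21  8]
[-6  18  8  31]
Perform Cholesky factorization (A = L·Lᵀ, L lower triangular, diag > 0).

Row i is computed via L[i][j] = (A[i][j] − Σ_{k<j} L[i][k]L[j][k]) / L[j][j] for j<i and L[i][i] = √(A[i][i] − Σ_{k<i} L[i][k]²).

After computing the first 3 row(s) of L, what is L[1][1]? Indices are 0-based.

L[1][1] = 4

Step 1: L[0][0] = √(9) = 3.
  L[1][0] = (-9) / L[0][0] = -3.
Step 2: L[1][1] = √(16) = 4.
  L[2][0] = (-3) / L[0][0] = -1.
  L[2][1] = (-8) / L[1][1] = -2.
Step 3: L[2][2] = √(16) = 4.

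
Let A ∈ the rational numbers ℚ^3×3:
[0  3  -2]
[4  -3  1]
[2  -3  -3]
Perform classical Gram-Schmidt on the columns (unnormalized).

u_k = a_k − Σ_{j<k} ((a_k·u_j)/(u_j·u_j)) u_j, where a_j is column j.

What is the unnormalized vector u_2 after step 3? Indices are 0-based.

u_2 = (-3/2, 3/2, -3)

Step 1: u_0 = a_0 = (0, 4, 2).
Step 2: u_1 = a_1 − (-9/10)·u_0 = (3, 3/5, -6/5).
Step 3: u_2 = a_2 − (-1/10)·u_0 − (-1/6)·u_1 = (-3/2, 3/2, -3).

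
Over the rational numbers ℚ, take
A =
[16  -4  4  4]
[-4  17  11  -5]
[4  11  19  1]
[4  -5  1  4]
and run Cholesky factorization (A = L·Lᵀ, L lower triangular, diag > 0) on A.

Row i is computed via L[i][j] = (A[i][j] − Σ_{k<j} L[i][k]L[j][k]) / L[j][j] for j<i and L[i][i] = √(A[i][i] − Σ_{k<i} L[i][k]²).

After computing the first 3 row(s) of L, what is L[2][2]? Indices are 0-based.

Step 1: L[0][0] = √(16) = 4.
  L[1][0] = (-4) / L[0][0] = -1.
Step 2: L[1][1] = √(16) = 4.
  L[2][0] = (4) / L[0][0] = 1.
  L[2][1] = (12) / L[1][1] = 3.
Step 3: L[2][2] = √(9) = 3.

L[2][2] = 3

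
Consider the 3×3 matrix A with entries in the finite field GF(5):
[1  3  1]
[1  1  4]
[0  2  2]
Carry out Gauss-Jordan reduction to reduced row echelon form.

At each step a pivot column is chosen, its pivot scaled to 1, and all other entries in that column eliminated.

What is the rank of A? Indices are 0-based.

rank = 2

step 1: normalize row 0 (÷1) = (1, 3, 1)
  row 1: subtract 1×row0 = (0, 3, 3)
step 2: normalize row 1 (÷3) = (0, 1, 1)
  row 0: subtract 3×row1 = (1, 0, 3)
  row 2: subtract 2×row1 = (0, 0, 0)
skip col 2 (zero from row 2)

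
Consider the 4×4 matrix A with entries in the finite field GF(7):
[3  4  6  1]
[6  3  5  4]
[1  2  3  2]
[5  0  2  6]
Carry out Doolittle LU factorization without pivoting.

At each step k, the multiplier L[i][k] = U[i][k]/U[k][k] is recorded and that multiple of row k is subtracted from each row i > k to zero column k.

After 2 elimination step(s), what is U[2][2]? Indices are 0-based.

U[2][2] = 1

[col 0] pivot 3
  R1 -= 2*R0 → (0, 2, 0, 2)  (L[1][0] := 2)
  R2 -= 5*R0 → (0, 3, 1, 4)  (L[2][0] := 5)
  R3 -= 4*R0 → (0, 5, 6, 2)  (L[3][0] := 4)
[col 1] pivot 2
  R2 -= 5*R1 → (0, 0, 1, 1)  (L[2][1] := 5)
  R3 -= 6*R1 → (0, 0, 6, 4)  (L[3][1] := 6)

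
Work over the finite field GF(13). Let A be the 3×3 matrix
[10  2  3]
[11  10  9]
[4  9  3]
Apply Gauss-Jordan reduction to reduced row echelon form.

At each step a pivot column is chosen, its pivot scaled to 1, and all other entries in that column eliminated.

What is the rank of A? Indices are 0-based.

step 1: normalize row 0 (÷10) = (1, 8, 12)
  row 1: subtract 11×row0 = (0, 0, 7)
  row 2: subtract 4×row0 = (0, 3, 7)
step 2: exchange rows 1,2
step 2: normalize row 1 (÷3) = (0, 1, 11)
  row 0: subtract 8×row1 = (1, 0, 2)
step 3: normalize row 2 (÷7) = (0, 0, 1)
  row 0: subtract 2×row2 = (1, 0, 0)
  row 1: subtract 11×row2 = (0, 1, 0)

rank = 3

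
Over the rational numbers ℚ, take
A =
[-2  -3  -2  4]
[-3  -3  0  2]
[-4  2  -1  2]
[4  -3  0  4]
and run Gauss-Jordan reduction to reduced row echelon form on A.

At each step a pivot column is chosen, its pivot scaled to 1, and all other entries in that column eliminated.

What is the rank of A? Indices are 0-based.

step 1: normalize row 0 (÷-2) = (1, 3/2, 1, -2)
  row 1: subtract -3×row0 = (0, 3/2, 3, -4)
  row 2: subtract -4×row0 = (0, 8, 3, -6)
  row 3: subtract 4×row0 = (0, -9, -4, 12)
step 2: normalize row 1 (÷3/2) = (0, 1, 2, -8/3)
  row 0: subtract 3/2×row1 = (1, 0, -2, 2)
  row 2: subtract 8×row1 = (0, 0, -13, 46/3)
  row 3: subtract -9×row1 = (0, 0, 14, -12)
step 3: normalize row 2 (÷-13) = (0, 0, 1, -46/39)
  row 0: subtract -2×row2 = (1, 0, 0, -14/39)
  row 1: subtract 2×row2 = (0, 1, 0, -4/13)
  row 3: subtract 14×row2 = (0, 0, 0, 176/39)
step 4: normalize row 3 (÷176/39) = (0, 0, 0, 1)
  row 0: subtract -14/39×row3 = (1, 0, 0, 0)
  row 1: subtract -4/13×row3 = (0, 1, 0, 0)
  row 2: subtract -46/39×row3 = (0, 0, 1, 0)

rank = 4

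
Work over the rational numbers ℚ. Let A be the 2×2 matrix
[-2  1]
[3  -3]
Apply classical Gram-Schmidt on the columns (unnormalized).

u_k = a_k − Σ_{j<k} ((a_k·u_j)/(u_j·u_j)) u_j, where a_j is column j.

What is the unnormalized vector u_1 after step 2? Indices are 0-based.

u_1 = (-9/13, -6/13)

Step 1: u_0 = a_0 = (-2, 3).
Step 2: u_1 = a_1 − (-11/13)·u_0 = (-9/13, -6/13).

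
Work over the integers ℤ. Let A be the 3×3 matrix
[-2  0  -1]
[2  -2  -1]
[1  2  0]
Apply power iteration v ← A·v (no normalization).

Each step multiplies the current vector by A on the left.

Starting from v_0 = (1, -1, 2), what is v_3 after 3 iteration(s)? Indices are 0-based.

v_3 = (-18, 40, -13)

v_0 = (1, -1, 2).
v_1 = A·v_0 = (-4, 2, -1).
v_2 = A·v_1 = (9, -11, 0).
v_3 = A·v_2 = (-18, 40, -13).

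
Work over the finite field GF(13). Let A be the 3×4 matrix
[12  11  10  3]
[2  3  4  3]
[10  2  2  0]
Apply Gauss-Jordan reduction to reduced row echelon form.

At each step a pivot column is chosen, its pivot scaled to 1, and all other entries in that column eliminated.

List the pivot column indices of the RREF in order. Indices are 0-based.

step 1: normalize row 0 (÷12) = (1, 2, 3, 10)
  row 1: subtract 2×row0 = (0, 12, 11, 9)
  row 2: subtract 10×row0 = (0, 8, 11, 4)
step 2: normalize row 1 (÷12) = (0, 1, 2, 4)
  row 0: subtract 2×row1 = (1, 0, 12, 2)
  row 2: subtract 8×row1 = (0, 0, 8, 11)
step 3: normalize row 2 (÷8) = (0, 0, 1, 3)
  row 0: subtract 12×row2 = (1, 0, 0, 5)
  row 1: subtract 2×row2 = (0, 1, 0, 11)

pivot columns: 0, 1, 2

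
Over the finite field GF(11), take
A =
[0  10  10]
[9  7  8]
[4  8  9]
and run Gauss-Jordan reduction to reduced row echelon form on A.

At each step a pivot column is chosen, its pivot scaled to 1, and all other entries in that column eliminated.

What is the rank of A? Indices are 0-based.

rank = 3

pivot(0,0): swap R0↔R1
pivot(0,0)=9: scale R0 → (1, 2, 7)
  clear (2,0): R2 −= (4)R0 → (0, 0, 3)
pivot(1,1)=10: scale R1 → (0, 1, 1)
  clear (0,1): R0 −= (2)R1 → (1, 0, 5)
pivot(2,2)=3: scale R2 → (0, 0, 1)
  clear (0,2): R0 −= (5)R2 → (1, 0, 0)
  clear (1,2): R1 −= (1)R2 → (0, 1, 0)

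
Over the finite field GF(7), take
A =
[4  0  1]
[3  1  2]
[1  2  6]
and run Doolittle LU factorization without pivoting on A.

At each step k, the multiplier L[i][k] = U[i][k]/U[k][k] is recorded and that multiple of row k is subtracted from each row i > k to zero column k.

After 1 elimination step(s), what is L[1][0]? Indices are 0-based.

k=0: U[0][0]=4
  eliminate (1,0): mult=6, new row 1: (0, 1, 3); set L[1][0]=6
  eliminate (2,0): mult=2, new row 2: (0, 2, 4); set L[2][0]=2

L[1][0] = 6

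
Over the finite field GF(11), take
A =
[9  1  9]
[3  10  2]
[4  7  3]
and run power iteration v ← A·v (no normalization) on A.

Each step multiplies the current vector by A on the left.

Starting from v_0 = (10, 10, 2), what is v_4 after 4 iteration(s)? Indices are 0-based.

v_4 = (9, 4, 9)

v_0 = (10, 10, 2).
v_1 = A·v_0 = (8, 2, 6).
v_2 = A·v_1 = (7, 1, 9).
v_3 = A·v_2 = (2, 5, 7).
v_4 = A·v_3 = (9, 4, 9).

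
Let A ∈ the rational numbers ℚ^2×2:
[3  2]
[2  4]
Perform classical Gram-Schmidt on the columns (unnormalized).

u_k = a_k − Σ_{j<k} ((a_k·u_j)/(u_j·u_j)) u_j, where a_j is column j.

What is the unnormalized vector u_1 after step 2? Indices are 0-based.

Step 1: u_0 = a_0 = (3, 2).
Step 2: u_1 = a_1 − (14/13)·u_0 = (-16/13, 24/13).

u_1 = (-16/13, 24/13)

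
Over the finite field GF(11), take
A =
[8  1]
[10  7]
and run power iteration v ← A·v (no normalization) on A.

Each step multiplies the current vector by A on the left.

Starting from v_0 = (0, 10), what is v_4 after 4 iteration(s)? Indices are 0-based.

v_4 = (7, 0)

v_0 = (0, 10).
v_1 = A·v_0 = (10, 4).
v_2 = A·v_1 = (7, 7).
v_3 = A·v_2 = (8, 9).
v_4 = A·v_3 = (7, 0).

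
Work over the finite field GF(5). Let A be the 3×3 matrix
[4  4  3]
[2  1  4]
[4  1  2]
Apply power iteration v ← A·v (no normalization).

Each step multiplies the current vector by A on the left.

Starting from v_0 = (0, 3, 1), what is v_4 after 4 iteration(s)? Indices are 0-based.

v_4 = (2, 0, 1)

v_0 = (0, 3, 1).
v_1 = A·v_0 = (0, 2, 0).
v_2 = A·v_1 = (3, 2, 2).
v_3 = A·v_2 = (1, 1, 3).
v_4 = A·v_3 = (2, 0, 1).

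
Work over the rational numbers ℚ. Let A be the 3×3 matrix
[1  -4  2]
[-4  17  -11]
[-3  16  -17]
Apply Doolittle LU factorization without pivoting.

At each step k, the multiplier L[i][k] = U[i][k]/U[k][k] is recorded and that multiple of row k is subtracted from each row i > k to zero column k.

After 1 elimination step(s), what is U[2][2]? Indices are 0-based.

k=0: U[0][0]=1
  eliminate (1,0): mult=-4, new row 1: (0, 1, -3); set L[1][0]=-4
  eliminate (2,0): mult=-3, new row 2: (0, 4, -11); set L[2][0]=-3

U[2][2] = -11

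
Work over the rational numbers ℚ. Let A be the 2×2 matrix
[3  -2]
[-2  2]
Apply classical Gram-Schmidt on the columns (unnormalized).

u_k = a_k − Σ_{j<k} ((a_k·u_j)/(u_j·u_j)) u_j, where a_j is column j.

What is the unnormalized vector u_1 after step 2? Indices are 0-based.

Step 1: u_0 = a_0 = (3, -2).
Step 2: u_1 = a_1 − (-10/13)·u_0 = (4/13, 6/13).

u_1 = (4/13, 6/13)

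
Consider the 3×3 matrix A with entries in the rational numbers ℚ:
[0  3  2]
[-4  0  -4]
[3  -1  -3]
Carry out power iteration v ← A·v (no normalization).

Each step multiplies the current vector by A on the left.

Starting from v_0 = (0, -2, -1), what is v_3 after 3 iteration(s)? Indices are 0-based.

v_0 = (0, -2, -1).
v_1 = A·v_0 = (-8, 4, 5).
v_2 = A·v_1 = (22, 12, -43).
v_3 = A·v_2 = (-50, 84, 183).

v_3 = (-50, 84, 183)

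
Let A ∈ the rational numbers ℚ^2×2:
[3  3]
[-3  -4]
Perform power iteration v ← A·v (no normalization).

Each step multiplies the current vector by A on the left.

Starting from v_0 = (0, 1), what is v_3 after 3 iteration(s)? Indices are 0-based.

v_0 = (0, 1).
v_1 = A·v_0 = (3, -4).
v_2 = A·v_1 = (-3, 7).
v_3 = A·v_2 = (12, -19).

v_3 = (12, -19)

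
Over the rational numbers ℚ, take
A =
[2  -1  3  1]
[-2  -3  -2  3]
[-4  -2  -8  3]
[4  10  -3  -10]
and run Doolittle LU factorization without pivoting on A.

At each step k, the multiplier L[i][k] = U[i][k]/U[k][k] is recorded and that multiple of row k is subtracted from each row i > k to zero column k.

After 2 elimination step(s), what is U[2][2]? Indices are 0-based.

U[2][2] = -3

Step 1: pivot at (0,0) is 2.
  row1 ← row1 − (-1)·row0  ⇒  L[1][0]=-1, U row1=(0, -4, 1, 4)
  row2 ← row2 − (-2)·row0  ⇒  L[2][0]=-2, U row2=(0, -4, -2, 5)
  row3 ← row3 − (2)·row0  ⇒  L[3][0]=2, U row3=(0, 12, -9, -12)
Step 2: pivot at (1,1) is -4.
  row2 ← row2 − (1)·row1  ⇒  L[2][1]=1, U row2=(0, 0, -3, 1)
  row3 ← row3 − (-3)·row1  ⇒  L[3][1]=-3, U row3=(0, 0, -6, 0)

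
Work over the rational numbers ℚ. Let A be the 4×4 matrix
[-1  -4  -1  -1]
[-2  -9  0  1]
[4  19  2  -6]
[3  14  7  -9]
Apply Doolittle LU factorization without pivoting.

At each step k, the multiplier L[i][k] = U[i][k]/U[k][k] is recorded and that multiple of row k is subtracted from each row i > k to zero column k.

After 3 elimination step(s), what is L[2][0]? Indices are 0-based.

Step 1: pivot at (0,0) is -1.
  row1 ← row1 − (2)·row0  ⇒  L[1][0]=2, U row1=(0, -1, 2, 3)
  row2 ← row2 − (-4)·row0  ⇒  L[2][0]=-4, U row2=(0, 3, -2, -10)
  row3 ← row3 − (-3)·row0  ⇒  L[3][0]=-3, U row3=(0, 2, 4, -12)
Step 2: pivot at (1,1) is -1.
  row2 ← row2 − (-3)·row1  ⇒  L[2][1]=-3, U row2=(0, 0, 4, -1)
  row3 ← row3 − (-2)·row1  ⇒  L[3][1]=-2, U row3=(0, 0, 8, -6)
Step 3: pivot at (2,2) is 4.
  row3 ← row3 − (2)·row2  ⇒  L[3][2]=2, U row3=(0, 0, 0, -4)

L[2][0] = -4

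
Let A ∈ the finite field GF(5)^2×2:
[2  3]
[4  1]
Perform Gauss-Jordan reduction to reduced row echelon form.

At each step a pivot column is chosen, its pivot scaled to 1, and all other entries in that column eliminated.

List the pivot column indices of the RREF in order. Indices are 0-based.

pivot(0,0)=2: scale R0 → (1, 4)
  clear (1,0): R1 −= (4)R0 → (0, 0)
col 1: no nonzero at/below row 1; advance.

pivot columns: 0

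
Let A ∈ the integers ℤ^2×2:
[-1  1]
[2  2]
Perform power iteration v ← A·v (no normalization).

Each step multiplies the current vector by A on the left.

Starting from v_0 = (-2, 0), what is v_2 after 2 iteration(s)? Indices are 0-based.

v_0 = (-2, 0).
v_1 = A·v_0 = (2, -4).
v_2 = A·v_1 = (-6, -4).

v_2 = (-6, -4)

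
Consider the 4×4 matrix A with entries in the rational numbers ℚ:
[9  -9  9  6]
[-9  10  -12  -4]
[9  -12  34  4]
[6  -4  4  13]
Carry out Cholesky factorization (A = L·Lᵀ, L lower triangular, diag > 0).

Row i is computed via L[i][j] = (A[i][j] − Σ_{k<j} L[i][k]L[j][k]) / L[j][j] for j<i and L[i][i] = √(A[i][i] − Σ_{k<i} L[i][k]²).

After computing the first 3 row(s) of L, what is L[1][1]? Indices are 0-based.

L[1][1] = 1

Step 1: L[0][0] = √(9) = 3.
  L[1][0] = (-9) / L[0][0] = -3.
Step 2: L[1][1] = √(1) = 1.
  L[2][0] = (9) / L[0][0] = 3.
  L[2][1] = (-3) / L[1][1] = -3.
Step 3: L[2][2] = √(16) = 4.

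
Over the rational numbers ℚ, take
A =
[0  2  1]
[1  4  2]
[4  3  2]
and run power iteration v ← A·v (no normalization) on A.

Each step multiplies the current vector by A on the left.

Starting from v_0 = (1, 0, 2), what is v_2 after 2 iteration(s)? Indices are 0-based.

v_2 = (18, 38, 39)

v_0 = (1, 0, 2).
v_1 = A·v_0 = (2, 5, 8).
v_2 = A·v_1 = (18, 38, 39).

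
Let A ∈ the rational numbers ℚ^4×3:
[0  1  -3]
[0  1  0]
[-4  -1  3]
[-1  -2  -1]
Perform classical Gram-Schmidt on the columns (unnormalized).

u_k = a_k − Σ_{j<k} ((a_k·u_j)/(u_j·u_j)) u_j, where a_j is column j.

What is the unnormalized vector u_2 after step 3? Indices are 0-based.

Step 1: u_0 = a_0 = (0, 0, -4, -1).
Step 2: u_1 = a_1 − (6/17)·u_0 = (1, 1, 7/17, -28/17).
Step 3: u_2 = a_2 − (-11/17)·u_0 − (-2/83)·u_1 = (-247/83, 2/83, 35/83, -140/83).

u_2 = (-247/83, 2/83, 35/83, -140/83)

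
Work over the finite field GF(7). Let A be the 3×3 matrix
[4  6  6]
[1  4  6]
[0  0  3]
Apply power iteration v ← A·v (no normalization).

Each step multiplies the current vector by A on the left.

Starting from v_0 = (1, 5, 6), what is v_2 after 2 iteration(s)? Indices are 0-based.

v_2 = (2, 0, 5)

v_0 = (1, 5, 6).
v_1 = A·v_0 = (0, 1, 4).
v_2 = A·v_1 = (2, 0, 5).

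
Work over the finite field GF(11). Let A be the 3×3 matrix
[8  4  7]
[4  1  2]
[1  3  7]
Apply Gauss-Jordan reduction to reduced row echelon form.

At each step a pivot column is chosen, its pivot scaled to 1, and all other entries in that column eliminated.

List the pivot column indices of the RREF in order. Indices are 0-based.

pivot columns: 0, 1, 2

pivot(0,0)=8: scale R0 → (1, 6, 5)
  clear (1,0): R1 −= (4)R0 → (0, 10, 4)
  clear (2,0): R2 −= (1)R0 → (0, 8, 2)
pivot(1,1)=10: scale R1 → (0, 1, 7)
  clear (0,1): R0 −= (6)R1 → (1, 0, 7)
  clear (2,1): R2 −= (8)R1 → (0, 0, 1)
pivot(2,2)=1: scale R2 → (0, 0, 1)
  clear (0,2): R0 −= (7)R2 → (1, 0, 0)
  clear (1,2): R1 −= (7)R2 → (0, 1, 0)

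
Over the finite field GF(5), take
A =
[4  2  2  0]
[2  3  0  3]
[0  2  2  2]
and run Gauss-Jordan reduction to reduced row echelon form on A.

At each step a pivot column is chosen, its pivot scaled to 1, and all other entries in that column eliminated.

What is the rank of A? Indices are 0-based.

pivot(0,0)=4: scale R0 → (1, 3, 3, 0)
  clear (1,0): R1 −= (2)R0 → (0, 2, 4, 3)
pivot(1,1)=2: scale R1 → (0, 1, 2, 4)
  clear (0,1): R0 −= (3)R1 → (1, 0, 2, 3)
  clear (2,1): R2 −= (2)R1 → (0, 0, 3, 4)
pivot(2,2)=3: scale R2 → (0, 0, 1, 3)
  clear (0,2): R0 −= (2)R2 → (1, 0, 0, 2)
  clear (1,2): R1 −= (2)R2 → (0, 1, 0, 3)

rank = 3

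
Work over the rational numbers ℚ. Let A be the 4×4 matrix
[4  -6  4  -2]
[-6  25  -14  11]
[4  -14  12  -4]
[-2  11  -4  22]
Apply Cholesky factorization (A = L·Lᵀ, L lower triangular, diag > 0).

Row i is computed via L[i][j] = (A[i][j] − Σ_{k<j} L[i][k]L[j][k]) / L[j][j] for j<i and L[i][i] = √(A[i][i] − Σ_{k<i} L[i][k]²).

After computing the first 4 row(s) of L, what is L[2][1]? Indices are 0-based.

Step 1: L[0][0] = √(4) = 2.
  L[1][0] = (-6) / L[0][0] = -3.
Step 2: L[1][1] = √(16) = 4.
  L[2][0] = (4) / L[0][0] = 2.
  L[2][1] = (-8) / L[1][1] = -2.
Step 3: L[2][2] = √(4) = 2.
  L[3][0] = (-2) / L[0][0] = -1.
  L[3][1] = (8) / L[1][1] = 2.
  L[3][2] = (2) / L[2][2] = 1.
Step 4: L[3][3] = √(16) = 4.

L[2][1] = -2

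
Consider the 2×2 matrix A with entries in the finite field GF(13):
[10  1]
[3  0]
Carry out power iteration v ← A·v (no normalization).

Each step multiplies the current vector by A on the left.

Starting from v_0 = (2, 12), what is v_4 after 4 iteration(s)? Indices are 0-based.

v_0 = (2, 12).
v_1 = A·v_0 = (6, 6).
v_2 = A·v_1 = (1, 5).
v_3 = A·v_2 = (2, 3).
v_4 = A·v_3 = (10, 6).

v_4 = (10, 6)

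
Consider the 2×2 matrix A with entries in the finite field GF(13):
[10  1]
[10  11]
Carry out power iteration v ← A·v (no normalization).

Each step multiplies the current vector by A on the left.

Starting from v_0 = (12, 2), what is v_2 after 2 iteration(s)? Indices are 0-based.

v_2 = (10, 0)

v_0 = (12, 2).
v_1 = A·v_0 = (5, 12).
v_2 = A·v_1 = (10, 0).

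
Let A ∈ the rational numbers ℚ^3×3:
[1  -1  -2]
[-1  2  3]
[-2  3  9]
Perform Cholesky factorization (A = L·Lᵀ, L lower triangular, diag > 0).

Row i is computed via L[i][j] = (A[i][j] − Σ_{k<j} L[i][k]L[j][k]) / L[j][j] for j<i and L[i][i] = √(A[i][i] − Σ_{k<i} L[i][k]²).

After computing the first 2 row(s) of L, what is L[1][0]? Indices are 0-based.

L[1][0] = -1

Step 1: L[0][0] = √(1) = 1.
  L[1][0] = (-1) / L[0][0] = -1.
Step 2: L[1][1] = √(1) = 1.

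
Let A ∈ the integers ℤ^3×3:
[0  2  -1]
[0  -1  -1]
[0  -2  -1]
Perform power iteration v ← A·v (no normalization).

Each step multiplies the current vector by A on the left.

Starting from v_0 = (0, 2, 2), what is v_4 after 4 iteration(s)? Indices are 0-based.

v_4 = (-14, 58, 82)

v_0 = (0, 2, 2).
v_1 = A·v_0 = (2, -4, -6).
v_2 = A·v_1 = (-2, 10, 14).
v_3 = A·v_2 = (6, -24, -34).
v_4 = A·v_3 = (-14, 58, 82).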